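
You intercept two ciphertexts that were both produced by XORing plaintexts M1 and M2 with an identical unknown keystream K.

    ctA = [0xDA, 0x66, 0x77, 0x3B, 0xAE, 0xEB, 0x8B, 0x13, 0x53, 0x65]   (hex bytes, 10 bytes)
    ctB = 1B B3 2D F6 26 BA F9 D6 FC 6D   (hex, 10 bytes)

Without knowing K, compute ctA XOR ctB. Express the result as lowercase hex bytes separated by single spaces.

ctA ⊕ ctB = (M1 ⊕ K) ⊕ (M2 ⊕ K) = M1 ⊕ M2 — the shared key cancels under XOR.
da ^ 1b = c1
66 ^ b3 = d5
77 ^ 2d = 5a
3b ^ f6 = cd
ae ^ 26 = 88
eb ^ ba = 51
8b ^ f9 = 72
13 ^ d6 = c5
53 ^ fc = af
65 ^ 6d = 08

c1 d5 5a cd 88 51 72 c5 af 08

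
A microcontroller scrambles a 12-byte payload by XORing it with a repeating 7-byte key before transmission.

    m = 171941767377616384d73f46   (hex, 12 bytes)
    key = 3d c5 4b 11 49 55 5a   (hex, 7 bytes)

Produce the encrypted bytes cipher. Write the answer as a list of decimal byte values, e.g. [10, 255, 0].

The 7-byte key repeats, so the effective keystream is 3d c5 4b 11 49 55 5a 3d c5 4b 11 49.
byte 0: 17 xor 3d = 2a
byte 1: 19 xor c5 = dc
byte 2: 41 xor 4b = 0a
byte 3: 76 xor 11 = 67
byte 4: 73 xor 49 = 3a
byte 5: 77 xor 55 = 22
byte 6: 61 xor 5a = 3b
byte 7: 63 xor 3d = 5e
byte 8: 84 xor c5 = 41
byte 9: d7 xor 4b = 9c
byte 10: 3f xor 11 = 2e
byte 11: 46 xor 49 = 0f

[42, 220, 10, 103, 58, 34, 59, 94, 65, 156, 46, 15]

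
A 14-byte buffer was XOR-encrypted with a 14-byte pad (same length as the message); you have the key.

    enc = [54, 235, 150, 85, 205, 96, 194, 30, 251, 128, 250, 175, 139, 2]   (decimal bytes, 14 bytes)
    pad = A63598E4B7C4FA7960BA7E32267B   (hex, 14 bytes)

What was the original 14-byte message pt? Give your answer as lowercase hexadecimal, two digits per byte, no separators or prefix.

90de0eb17aa438679b3a849dad79

XOR is its own inverse, so applying the key byte-wise gives the result directly.
byte 0: 36 XOR a6 = 90
byte 1: eb XOR 35 = de
byte 2: 96 XOR 98 = 0e
byte 3: 55 XOR e4 = b1
byte 4: cd XOR b7 = 7a
byte 5: 60 XOR c4 = a4
byte 6: c2 XOR fa = 38
byte 7: 1e XOR 79 = 67
byte 8: fb XOR 60 = 9b
byte 9: 80 XOR ba = 3a
byte 10: fa XOR 7e = 84
byte 11: af XOR 32 = 9d
byte 12: 8b XOR 26 = ad
byte 13: 02 XOR 7b = 79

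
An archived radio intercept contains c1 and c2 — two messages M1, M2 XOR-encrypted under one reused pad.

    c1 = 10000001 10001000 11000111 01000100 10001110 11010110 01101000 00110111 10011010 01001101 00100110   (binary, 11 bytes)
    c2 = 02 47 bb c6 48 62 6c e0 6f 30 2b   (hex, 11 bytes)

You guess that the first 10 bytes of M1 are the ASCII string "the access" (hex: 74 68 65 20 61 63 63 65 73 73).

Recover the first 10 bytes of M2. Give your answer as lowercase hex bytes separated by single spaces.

First, c1 ⊕ c2 = (M1 ⊕ K) ⊕ (M2 ⊕ K) = M1 ⊕ M2, so the key drops out. Then M2 = (M1 ⊕ M2) ⊕ M1 over the first 10 bytes.
byte 0: (81 ^ 02) ^ 74 = 83 ^ 74 = f7
byte 1: (88 ^ 47) ^ 68 = cf ^ 68 = a7
byte 2: (c7 ^ bb) ^ 65 = 7c ^ 65 = 19
byte 3: (44 ^ c6) ^ 20 = 82 ^ 20 = a2
byte 4: (8e ^ 48) ^ 61 = c6 ^ 61 = a7
byte 5: (d6 ^ 62) ^ 63 = b4 ^ 63 = d7
byte 6: (68 ^ 6c) ^ 63 = 04 ^ 63 = 67
byte 7: (37 ^ e0) ^ 65 = d7 ^ 65 = b2
byte 8: (9a ^ 6f) ^ 73 = f5 ^ 73 = 86
byte 9: (4d ^ 30) ^ 73 = 7d ^ 73 = 0e

f7 a7 19 a2 a7 d7 67 b2 86 0e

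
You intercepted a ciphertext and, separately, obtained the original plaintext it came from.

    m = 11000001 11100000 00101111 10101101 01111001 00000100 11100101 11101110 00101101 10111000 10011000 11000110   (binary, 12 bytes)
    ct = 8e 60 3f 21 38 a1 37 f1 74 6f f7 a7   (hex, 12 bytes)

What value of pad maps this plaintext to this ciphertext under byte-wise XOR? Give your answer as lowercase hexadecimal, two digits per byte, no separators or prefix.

4f80108c41a5d21f59d76f61

Since ct = m ⊕ pad, XORing both sides with m gives pad = m ⊕ ct.
byte 0: c1 XOR 8e = 4f
byte 1: e0 XOR 60 = 80
byte 2: 2f XOR 3f = 10
byte 3: ad XOR 21 = 8c
byte 4: 79 XOR 38 = 41
byte 5: 04 XOR a1 = a5
byte 6: e5 XOR 37 = d2
byte 7: ee XOR f1 = 1f
byte 8: 2d XOR 74 = 59
byte 9: b8 XOR 6f = d7
byte 10: 98 XOR f7 = 6f
byte 11: c6 XOR a7 = 61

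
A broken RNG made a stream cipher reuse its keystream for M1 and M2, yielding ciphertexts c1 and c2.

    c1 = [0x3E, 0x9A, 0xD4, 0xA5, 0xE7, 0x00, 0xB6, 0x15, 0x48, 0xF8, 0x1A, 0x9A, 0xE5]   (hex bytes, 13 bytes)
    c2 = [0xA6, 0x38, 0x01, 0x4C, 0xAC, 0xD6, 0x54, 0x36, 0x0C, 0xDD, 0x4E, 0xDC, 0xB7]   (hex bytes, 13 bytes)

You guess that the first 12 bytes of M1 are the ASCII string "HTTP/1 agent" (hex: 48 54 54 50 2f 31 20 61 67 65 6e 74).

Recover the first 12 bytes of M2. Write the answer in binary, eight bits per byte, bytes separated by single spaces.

11010000 11110110 10000001 10111001 01100100 11100111 11000010 01000010 00100011 01000000 00111010 00110010

First, c1 ⊕ c2 = (M1 ⊕ K) ⊕ (M2 ⊕ K) = M1 ⊕ M2, so the key drops out. Then M2 = (M1 ⊕ M2) ⊕ M1 over the first 12 bytes.
byte 0: (3e xor a6) xor 48 = 98 xor 48 = d0
byte 1: (9a xor 38) xor 54 = a2 xor 54 = f6
byte 2: (d4 xor 01) xor 54 = d5 xor 54 = 81
byte 3: (a5 xor 4c) xor 50 = e9 xor 50 = b9
byte 4: (e7 xor ac) xor 2f = 4b xor 2f = 64
byte 5: (00 xor d6) xor 31 = d6 xor 31 = e7
byte 6: (b6 xor 54) xor 20 = e2 xor 20 = c2
byte 7: (15 xor 36) xor 61 = 23 xor 61 = 42
byte 8: (48 xor 0c) xor 67 = 44 xor 67 = 23
byte 9: (f8 xor dd) xor 65 = 25 xor 65 = 40
byte 10: (1a xor 4e) xor 6e = 54 xor 6e = 3a
byte 11: (9a xor dc) xor 74 = 46 xor 74 = 32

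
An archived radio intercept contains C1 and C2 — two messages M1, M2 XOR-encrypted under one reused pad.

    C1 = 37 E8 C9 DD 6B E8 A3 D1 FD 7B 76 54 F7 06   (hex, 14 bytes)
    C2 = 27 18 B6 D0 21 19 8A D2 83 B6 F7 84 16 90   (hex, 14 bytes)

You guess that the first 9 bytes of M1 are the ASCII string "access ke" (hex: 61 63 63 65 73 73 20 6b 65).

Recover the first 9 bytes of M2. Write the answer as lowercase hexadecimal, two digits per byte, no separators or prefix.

First, C1 ⊕ C2 = (M1 ⊕ K) ⊕ (M2 ⊕ K) = M1 ⊕ M2, so the key drops out. Then M2 = (M1 ⊕ M2) ⊕ M1 over the first 9 bytes.
byte 0: (37 ^ 27) ^ 61 = 10 ^ 61 = 71
byte 1: (e8 ^ 18) ^ 63 = f0 ^ 63 = 93
byte 2: (c9 ^ b6) ^ 63 = 7f ^ 63 = 1c
byte 3: (dd ^ d0) ^ 65 = 0d ^ 65 = 68
byte 4: (6b ^ 21) ^ 73 = 4a ^ 73 = 39
byte 5: (e8 ^ 19) ^ 73 = f1 ^ 73 = 82
byte 6: (a3 ^ 8a) ^ 20 = 29 ^ 20 = 09
byte 7: (d1 ^ d2) ^ 6b = 03 ^ 6b = 68
byte 8: (fd ^ 83) ^ 65 = 7e ^ 65 = 1b

71931c68398209681b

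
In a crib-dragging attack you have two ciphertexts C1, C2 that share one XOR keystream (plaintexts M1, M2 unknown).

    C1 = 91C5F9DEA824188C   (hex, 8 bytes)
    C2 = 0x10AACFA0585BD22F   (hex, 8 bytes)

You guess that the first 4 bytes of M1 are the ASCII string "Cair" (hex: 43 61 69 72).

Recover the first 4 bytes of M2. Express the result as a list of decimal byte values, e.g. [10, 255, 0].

First, C1 ⊕ C2 = (M1 ⊕ K) ⊕ (M2 ⊕ K) = M1 ⊕ M2, so the key drops out. Then M2 = (M1 ⊕ M2) ⊕ M1 over the first 4 bytes.
byte 0: (91 XOR 10) XOR 43 = 81 XOR 43 = c2
byte 1: (c5 XOR aa) XOR 61 = 6f XOR 61 = 0e
byte 2: (f9 XOR cf) XOR 69 = 36 XOR 69 = 5f
byte 3: (de XOR a0) XOR 72 = 7e XOR 72 = 0c

[194, 14, 95, 12]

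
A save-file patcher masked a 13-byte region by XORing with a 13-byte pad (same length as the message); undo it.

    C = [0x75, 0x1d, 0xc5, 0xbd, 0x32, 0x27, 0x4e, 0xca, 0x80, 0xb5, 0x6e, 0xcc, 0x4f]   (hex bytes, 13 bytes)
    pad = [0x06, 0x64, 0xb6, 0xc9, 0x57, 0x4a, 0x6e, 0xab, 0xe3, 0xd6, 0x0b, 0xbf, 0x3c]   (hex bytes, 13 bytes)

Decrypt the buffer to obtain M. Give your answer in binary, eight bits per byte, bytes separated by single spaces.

01110011 01111001 01110011 01110100 01100101 01101101 00100000 01100001 01100011 01100011 01100101 01110011 01110011

byte 0: 75 XOR 06 = 73
byte 1: 1d XOR 64 = 79
byte 2: c5 XOR b6 = 73
byte 3: bd XOR c9 = 74
byte 4: 32 XOR 57 = 65
byte 5: 27 XOR 4a = 6d
byte 6: 4e XOR 6e = 20
byte 7: ca XOR ab = 61
byte 8: 80 XOR e3 = 63
byte 9: b5 XOR d6 = 63
byte 10: 6e XOR 0b = 65
byte 11: cc XOR bf = 73
byte 12: 4f XOR 3c = 73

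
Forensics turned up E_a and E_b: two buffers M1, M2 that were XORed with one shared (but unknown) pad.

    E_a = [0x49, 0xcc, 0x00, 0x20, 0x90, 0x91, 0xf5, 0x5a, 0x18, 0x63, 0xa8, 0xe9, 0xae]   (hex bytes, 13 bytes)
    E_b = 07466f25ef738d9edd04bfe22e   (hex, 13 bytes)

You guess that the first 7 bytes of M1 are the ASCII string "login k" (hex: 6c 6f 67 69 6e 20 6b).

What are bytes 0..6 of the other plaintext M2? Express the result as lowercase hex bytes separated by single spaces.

First, E_a ⊕ E_b = (M1 ⊕ K) ⊕ (M2 ⊕ K) = M1 ⊕ M2, so the key drops out. Then M2 = (M1 ⊕ M2) ⊕ M1 over the first 7 bytes.
byte 0: (49 ⊕ 07) ⊕ 6c = 4e ⊕ 6c = 22
byte 1: (cc ⊕ 46) ⊕ 6f = 8a ⊕ 6f = e5
byte 2: (00 ⊕ 6f) ⊕ 67 = 6f ⊕ 67 = 08
byte 3: (20 ⊕ 25) ⊕ 69 = 05 ⊕ 69 = 6c
byte 4: (90 ⊕ ef) ⊕ 6e = 7f ⊕ 6e = 11
byte 5: (91 ⊕ 73) ⊕ 20 = e2 ⊕ 20 = c2
byte 6: (f5 ⊕ 8d) ⊕ 6b = 78 ⊕ 6b = 13

22 e5 08 6c 11 c2 13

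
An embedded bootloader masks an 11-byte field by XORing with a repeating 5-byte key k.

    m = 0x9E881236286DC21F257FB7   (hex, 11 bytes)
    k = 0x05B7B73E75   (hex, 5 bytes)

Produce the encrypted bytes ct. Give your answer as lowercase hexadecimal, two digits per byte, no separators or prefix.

9b3fa5085d6875a81b0ab2

The 5-byte key repeats, so the effective keystream is 05 b7 b7 3e 75 05 b7 b7 3e 75 05.
byte 0: 9e XOR 05 = 9b
byte 1: 88 XOR b7 = 3f
byte 2: 12 XOR b7 = a5
byte 3: 36 XOR 3e = 08
byte 4: 28 XOR 75 = 5d
byte 5: 6d XOR 05 = 68
byte 6: c2 XOR b7 = 75
byte 7: 1f XOR b7 = a8
byte 8: 25 XOR 3e = 1b
byte 9: 7f XOR 75 = 0a
byte 10: b7 XOR 05 = b2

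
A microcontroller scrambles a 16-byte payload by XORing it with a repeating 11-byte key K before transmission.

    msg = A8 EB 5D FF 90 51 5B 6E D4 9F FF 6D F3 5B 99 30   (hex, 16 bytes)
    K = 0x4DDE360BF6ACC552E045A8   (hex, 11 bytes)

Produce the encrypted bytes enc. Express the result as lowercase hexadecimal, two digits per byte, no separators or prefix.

The 11-byte key repeats, so the effective keystream is 4d de 36 0b f6 ac c5 52 e0 45 a8 4d de 36 0b f6.
byte 0: 10101000 ^ 01001101 = 11100101
byte 1: 11101011 ^ 11011110 = 00110101
byte 2: 01011101 ^ 00110110 = 01101011
byte 3: 11111111 ^ 00001011 = 11110100
byte 4: 10010000 ^ 11110110 = 01100110
byte 5: 01010001 ^ 10101100 = 11111101
byte 6: 01011011 ^ 11000101 = 10011110
byte 7: 01101110 ^ 01010010 = 00111100
byte 8: 11010100 ^ 11100000 = 00110100
byte 9: 10011111 ^ 01000101 = 11011010
byte 10: 11111111 ^ 10101000 = 01010111
byte 11: 01101101 ^ 01001101 = 00100000
byte 12: 11110011 ^ 11011110 = 00101101
byte 13: 01011011 ^ 00110110 = 01101101
byte 14: 10011001 ^ 00001011 = 10010010
byte 15: 00110000 ^ 11110110 = 11000110

e5356bf466fd9e3c34da57202d6d92c6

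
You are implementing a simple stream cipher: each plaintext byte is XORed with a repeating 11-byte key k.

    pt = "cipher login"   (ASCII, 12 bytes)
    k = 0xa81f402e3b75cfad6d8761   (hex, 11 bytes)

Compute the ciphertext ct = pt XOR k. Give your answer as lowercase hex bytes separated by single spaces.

cb 76 30 46 5e 07 ef c1 02 e0 08 c6

The 11-byte key repeats, so the effective keystream is a8 1f 40 2e 3b 75 cf ad 6d 87 61 a8.
byte 0: 63 xor a8 = cb
byte 1: 69 xor 1f = 76
byte 2: 70 xor 40 = 30
byte 3: 68 xor 2e = 46
byte 4: 65 xor 3b = 5e
byte 5: 72 xor 75 = 07
byte 6: 20 xor cf = ef
byte 7: 6c xor ad = c1
byte 8: 6f xor 6d = 02
byte 9: 67 xor 87 = e0
byte 10: 69 xor 61 = 08
byte 11: 6e xor a8 = c6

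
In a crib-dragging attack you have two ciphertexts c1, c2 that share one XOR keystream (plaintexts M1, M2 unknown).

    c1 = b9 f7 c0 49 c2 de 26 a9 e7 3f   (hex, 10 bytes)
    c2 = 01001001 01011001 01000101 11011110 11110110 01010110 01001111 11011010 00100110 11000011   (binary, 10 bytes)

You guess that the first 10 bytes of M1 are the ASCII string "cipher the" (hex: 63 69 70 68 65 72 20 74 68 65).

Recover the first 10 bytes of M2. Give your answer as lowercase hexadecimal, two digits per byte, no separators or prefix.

First, c1 ⊕ c2 = (M1 ⊕ K) ⊕ (M2 ⊕ K) = M1 ⊕ M2, so the key drops out. Then M2 = (M1 ⊕ M2) ⊕ M1 over the first 10 bytes.
byte 0: (b9 ⊕ 49) ⊕ 63 = f0 ⊕ 63 = 93
byte 1: (f7 ⊕ 59) ⊕ 69 = ae ⊕ 69 = c7
byte 2: (c0 ⊕ 45) ⊕ 70 = 85 ⊕ 70 = f5
byte 3: (49 ⊕ de) ⊕ 68 = 97 ⊕ 68 = ff
byte 4: (c2 ⊕ f6) ⊕ 65 = 34 ⊕ 65 = 51
byte 5: (de ⊕ 56) ⊕ 72 = 88 ⊕ 72 = fa
byte 6: (26 ⊕ 4f) ⊕ 20 = 69 ⊕ 20 = 49
byte 7: (a9 ⊕ da) ⊕ 74 = 73 ⊕ 74 = 07
byte 8: (e7 ⊕ 26) ⊕ 68 = c1 ⊕ 68 = a9
byte 9: (3f ⊕ c3) ⊕ 65 = fc ⊕ 65 = 99

93c7f5ff51fa4907a999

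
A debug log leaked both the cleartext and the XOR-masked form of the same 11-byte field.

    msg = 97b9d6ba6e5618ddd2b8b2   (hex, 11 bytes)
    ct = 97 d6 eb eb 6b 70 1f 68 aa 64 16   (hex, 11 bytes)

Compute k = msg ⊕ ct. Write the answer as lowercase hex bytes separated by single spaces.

Since ct = msg ⊕ k, XORing both sides with msg gives k = msg ⊕ ct.
97 XOR 97 = 00
b9 XOR d6 = 6f
d6 XOR eb = 3d
ba XOR eb = 51
6e XOR 6b = 05
56 XOR 70 = 26
18 XOR 1f = 07
dd XOR 68 = b5
d2 XOR aa = 78
b8 XOR 64 = dc
b2 XOR 16 = a4

00 6f 3d 51 05 26 07 b5 78 dc a4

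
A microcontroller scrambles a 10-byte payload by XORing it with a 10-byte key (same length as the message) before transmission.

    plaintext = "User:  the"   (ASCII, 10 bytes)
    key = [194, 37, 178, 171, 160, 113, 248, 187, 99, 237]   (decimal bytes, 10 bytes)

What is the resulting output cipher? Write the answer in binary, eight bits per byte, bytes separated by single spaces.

XOR is its own inverse, so applying the key byte-wise gives the result directly.
byte 0: 55 ^ c2 = 97
byte 1: 73 ^ 25 = 56
byte 2: 65 ^ b2 = d7
byte 3: 72 ^ ab = d9
byte 4: 3a ^ a0 = 9a
byte 5: 20 ^ 71 = 51
byte 6: 20 ^ f8 = d8
byte 7: 74 ^ bb = cf
byte 8: 68 ^ 63 = 0b
byte 9: 65 ^ ed = 88

10010111 01010110 11010111 11011001 10011010 01010001 11011000 11001111 00001011 10001000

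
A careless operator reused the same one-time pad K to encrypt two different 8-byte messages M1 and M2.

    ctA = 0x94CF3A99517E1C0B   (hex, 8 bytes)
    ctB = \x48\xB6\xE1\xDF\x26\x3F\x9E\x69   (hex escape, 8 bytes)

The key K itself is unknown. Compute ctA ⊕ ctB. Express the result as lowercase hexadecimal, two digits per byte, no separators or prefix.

dc79db4677418262

ctA ⊕ ctB = (M1 ⊕ K) ⊕ (M2 ⊕ K) = M1 ⊕ M2 — the shared key cancels under XOR.
94 XOR 48 = dc
cf XOR b6 = 79
3a XOR e1 = db
99 XOR df = 46
51 XOR 26 = 77
7e XOR 3f = 41
1c XOR 9e = 82
0b XOR 69 = 62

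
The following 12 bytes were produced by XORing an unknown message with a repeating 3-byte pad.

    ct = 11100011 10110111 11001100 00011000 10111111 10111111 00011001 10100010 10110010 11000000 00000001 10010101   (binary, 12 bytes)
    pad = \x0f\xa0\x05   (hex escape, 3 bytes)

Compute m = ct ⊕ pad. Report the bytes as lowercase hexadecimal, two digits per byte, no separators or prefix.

ec17c9171fba1602b7cfa190

The 3-byte key repeats, so the effective keystream is 0f a0 05 0f a0 05 0f a0 05 0f a0 05.
byte 0: e3 xor 0f = ec
byte 1: b7 xor a0 = 17
byte 2: cc xor 05 = c9
byte 3: 18 xor 0f = 17
byte 4: bf xor a0 = 1f
byte 5: bf xor 05 = ba
byte 6: 19 xor 0f = 16
byte 7: a2 xor a0 = 02
byte 8: b2 xor 05 = b7
byte 9: c0 xor 0f = cf
byte 10: 01 xor a0 = a1
byte 11: 95 xor 05 = 90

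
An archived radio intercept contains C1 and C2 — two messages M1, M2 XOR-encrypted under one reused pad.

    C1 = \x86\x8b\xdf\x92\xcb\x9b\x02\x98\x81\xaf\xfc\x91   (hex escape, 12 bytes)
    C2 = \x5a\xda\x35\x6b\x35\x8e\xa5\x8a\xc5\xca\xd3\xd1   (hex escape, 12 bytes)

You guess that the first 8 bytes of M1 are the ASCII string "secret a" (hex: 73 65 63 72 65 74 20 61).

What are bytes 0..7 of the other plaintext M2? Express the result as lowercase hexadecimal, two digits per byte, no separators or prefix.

First, C1 ⊕ C2 = (M1 ⊕ K) ⊕ (M2 ⊕ K) = M1 ⊕ M2, so the key drops out. Then M2 = (M1 ⊕ M2) ⊕ M1 over the first 8 bytes.
byte 0: (86 XOR 5a) XOR 73 = dc XOR 73 = af
byte 1: (8b XOR da) XOR 65 = 51 XOR 65 = 34
byte 2: (df XOR 35) XOR 63 = ea XOR 63 = 89
byte 3: (92 XOR 6b) XOR 72 = f9 XOR 72 = 8b
byte 4: (cb XOR 35) XOR 65 = fe XOR 65 = 9b
byte 5: (9b XOR 8e) XOR 74 = 15 XOR 74 = 61
byte 6: (02 XOR a5) XOR 20 = a7 XOR 20 = 87
byte 7: (98 XOR 8a) XOR 61 = 12 XOR 61 = 73

af34898b9b618773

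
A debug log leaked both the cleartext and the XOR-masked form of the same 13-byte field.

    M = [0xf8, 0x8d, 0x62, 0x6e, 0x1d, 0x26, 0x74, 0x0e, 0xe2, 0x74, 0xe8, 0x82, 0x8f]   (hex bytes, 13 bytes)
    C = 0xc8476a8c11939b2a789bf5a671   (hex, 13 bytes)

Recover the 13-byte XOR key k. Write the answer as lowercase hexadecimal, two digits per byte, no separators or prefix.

Since C = M ⊕ k, XORing both sides with M gives k = M ⊕ C.
f8 xor c8 = 30
8d xor 47 = ca
62 xor 6a = 08
6e xor 8c = e2
1d xor 11 = 0c
26 xor 93 = b5
74 xor 9b = ef
0e xor 2a = 24
e2 xor 78 = 9a
74 xor 9b = ef
e8 xor f5 = 1d
82 xor a6 = 24
8f xor 71 = fe

30ca08e20cb5ef249aef1d24fe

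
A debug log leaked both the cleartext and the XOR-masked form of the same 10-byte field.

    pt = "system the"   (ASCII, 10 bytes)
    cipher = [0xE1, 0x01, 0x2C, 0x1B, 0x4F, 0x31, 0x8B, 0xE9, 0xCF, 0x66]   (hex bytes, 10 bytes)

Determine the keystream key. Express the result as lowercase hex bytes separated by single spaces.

92 78 5f 6f 2a 5c ab 9d a7 03

Since cipher = pt ⊕ key, XORing both sides with pt gives key = pt ⊕ cipher.
byte 0: 115 XOR 225 = 146
byte 1: 121 XOR   1 = 120
byte 2: 115 XOR  44 =  95
byte 3: 116 XOR  27 = 111
byte 4: 101 XOR  79 =  42
byte 5: 109 XOR  49 =  92
byte 6:  32 XOR 139 = 171
byte 7: 116 XOR 233 = 157
byte 8: 104 XOR 207 = 167
byte 9: 101 XOR 102 =   3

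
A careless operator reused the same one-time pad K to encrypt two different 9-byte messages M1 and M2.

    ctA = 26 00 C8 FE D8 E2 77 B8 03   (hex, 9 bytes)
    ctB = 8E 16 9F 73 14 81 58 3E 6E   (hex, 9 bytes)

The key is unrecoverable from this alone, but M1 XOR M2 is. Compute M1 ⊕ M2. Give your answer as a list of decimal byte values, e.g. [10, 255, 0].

[168, 22, 87, 141, 204, 99, 47, 134, 109]

ctA ⊕ ctB = (M1 ⊕ K) ⊕ (M2 ⊕ K) = M1 ⊕ M2 — the shared key cancels under XOR.
26 xor 8e = a8
00 xor 16 = 16
c8 xor 9f = 57
fe xor 73 = 8d
d8 xor 14 = cc
e2 xor 81 = 63
77 xor 58 = 2f
b8 xor 3e = 86
03 xor 6e = 6d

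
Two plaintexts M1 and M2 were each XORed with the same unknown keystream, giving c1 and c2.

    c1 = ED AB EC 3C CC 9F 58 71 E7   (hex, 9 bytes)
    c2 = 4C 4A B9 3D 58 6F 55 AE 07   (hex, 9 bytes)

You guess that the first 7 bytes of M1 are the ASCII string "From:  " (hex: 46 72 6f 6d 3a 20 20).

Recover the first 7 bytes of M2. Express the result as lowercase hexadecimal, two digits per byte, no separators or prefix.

First, c1 ⊕ c2 = (M1 ⊕ K) ⊕ (M2 ⊕ K) = M1 ⊕ M2, so the key drops out. Then M2 = (M1 ⊕ M2) ⊕ M1 over the first 7 bytes.
byte 0: (ed ⊕ 4c) ⊕ 46 = a1 ⊕ 46 = e7
byte 1: (ab ⊕ 4a) ⊕ 72 = e1 ⊕ 72 = 93
byte 2: (ec ⊕ b9) ⊕ 6f = 55 ⊕ 6f = 3a
byte 3: (3c ⊕ 3d) ⊕ 6d = 01 ⊕ 6d = 6c
byte 4: (cc ⊕ 58) ⊕ 3a = 94 ⊕ 3a = ae
byte 5: (9f ⊕ 6f) ⊕ 20 = f0 ⊕ 20 = d0
byte 6: (58 ⊕ 55) ⊕ 20 = 0d ⊕ 20 = 2d

e7933a6caed02d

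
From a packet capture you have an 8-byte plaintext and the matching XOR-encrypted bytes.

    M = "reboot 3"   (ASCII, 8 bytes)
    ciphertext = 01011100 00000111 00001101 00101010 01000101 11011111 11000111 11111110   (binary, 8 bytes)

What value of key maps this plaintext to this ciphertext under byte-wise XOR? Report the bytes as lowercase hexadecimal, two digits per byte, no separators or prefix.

Since ciphertext = M ⊕ key, XORing both sides with M gives key = M ⊕ ciphertext.
01110010 ⊕ 01011100 = 00101110
01100101 ⊕ 00000111 = 01100010
01100010 ⊕ 00001101 = 01101111
01101111 ⊕ 00101010 = 01000101
01101111 ⊕ 01000101 = 00101010
01110100 ⊕ 11011111 = 10101011
00100000 ⊕ 11000111 = 11100111
00110011 ⊕ 11111110 = 11001101

2e626f452aabe7cd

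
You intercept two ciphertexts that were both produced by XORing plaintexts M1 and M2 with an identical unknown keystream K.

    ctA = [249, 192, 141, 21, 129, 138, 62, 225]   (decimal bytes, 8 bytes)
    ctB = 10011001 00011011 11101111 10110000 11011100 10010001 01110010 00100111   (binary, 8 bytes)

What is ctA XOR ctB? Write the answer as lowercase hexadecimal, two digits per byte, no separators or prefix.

60db62a55d1b4cc6

ctA ⊕ ctB = (M1 ⊕ K) ⊕ (M2 ⊕ K) = M1 ⊕ M2 — the shared key cancels under XOR.
f9 XOR 99 = 60
c0 XOR 1b = db
8d XOR ef = 62
15 XOR b0 = a5
81 XOR dc = 5d
8a XOR 91 = 1b
3e XOR 72 = 4c
e1 XOR 27 = c6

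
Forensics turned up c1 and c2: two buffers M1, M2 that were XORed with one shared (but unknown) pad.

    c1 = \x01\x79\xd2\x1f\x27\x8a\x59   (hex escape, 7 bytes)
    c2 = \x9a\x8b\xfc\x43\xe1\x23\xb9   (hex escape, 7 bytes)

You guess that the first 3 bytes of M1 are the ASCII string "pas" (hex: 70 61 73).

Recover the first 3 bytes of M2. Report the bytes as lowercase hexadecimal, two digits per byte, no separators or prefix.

First, c1 ⊕ c2 = (M1 ⊕ K) ⊕ (M2 ⊕ K) = M1 ⊕ M2, so the key drops out. Then M2 = (M1 ⊕ M2) ⊕ M1 over the first 3 bytes.
byte 0: (01 XOR 9a) XOR 70 = 9b XOR 70 = eb
byte 1: (79 XOR 8b) XOR 61 = f2 XOR 61 = 93
byte 2: (d2 XOR fc) XOR 73 = 2e XOR 73 = 5d

eb935d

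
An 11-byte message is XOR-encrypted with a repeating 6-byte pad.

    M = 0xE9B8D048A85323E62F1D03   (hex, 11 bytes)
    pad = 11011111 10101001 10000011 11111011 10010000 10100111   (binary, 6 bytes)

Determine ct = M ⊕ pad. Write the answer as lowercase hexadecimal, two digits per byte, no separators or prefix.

361153b338f4fc4face693

The 6-byte key repeats, so the effective keystream is df a9 83 fb 90 a7 df a9 83 fb 90.
byte 0: e9 ^ df = 36
byte 1: b8 ^ a9 = 11
byte 2: d0 ^ 83 = 53
byte 3: 48 ^ fb = b3
byte 4: a8 ^ 90 = 38
byte 5: 53 ^ a7 = f4
byte 6: 23 ^ df = fc
byte 7: e6 ^ a9 = 4f
byte 8: 2f ^ 83 = ac
byte 9: 1d ^ fb = e6
byte 10: 03 ^ 90 = 93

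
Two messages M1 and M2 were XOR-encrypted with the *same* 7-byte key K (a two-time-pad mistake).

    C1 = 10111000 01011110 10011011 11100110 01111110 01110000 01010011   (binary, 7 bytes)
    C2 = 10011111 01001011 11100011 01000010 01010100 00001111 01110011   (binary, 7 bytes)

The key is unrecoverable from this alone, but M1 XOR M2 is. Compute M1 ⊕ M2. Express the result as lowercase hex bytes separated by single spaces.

27 15 78 a4 2a 7f 20

C1 ⊕ C2 = (M1 ⊕ K) ⊕ (M2 ⊕ K) = M1 ⊕ M2 — the shared key cancels under XOR.
184 xor 159 =  39
 94 xor  75 =  21
155 xor 227 = 120
230 xor  66 = 164
126 xor  84 =  42
112 xor  15 = 127
 83 xor 115 =  32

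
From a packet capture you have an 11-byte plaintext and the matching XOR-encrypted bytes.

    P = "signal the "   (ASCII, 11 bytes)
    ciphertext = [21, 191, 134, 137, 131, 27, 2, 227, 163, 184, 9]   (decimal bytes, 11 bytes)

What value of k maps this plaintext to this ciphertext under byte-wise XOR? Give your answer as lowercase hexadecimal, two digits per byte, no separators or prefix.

66d6e1e7e2772297cbdd29

Since ciphertext = P ⊕ k, XORing both sides with P gives k = P ⊕ ciphertext.
73 xor 15 = 66
69 xor bf = d6
67 xor 86 = e1
6e xor 89 = e7
61 xor 83 = e2
6c xor 1b = 77
20 xor 02 = 22
74 xor e3 = 97
68 xor a3 = cb
65 xor b8 = dd
20 xor 09 = 29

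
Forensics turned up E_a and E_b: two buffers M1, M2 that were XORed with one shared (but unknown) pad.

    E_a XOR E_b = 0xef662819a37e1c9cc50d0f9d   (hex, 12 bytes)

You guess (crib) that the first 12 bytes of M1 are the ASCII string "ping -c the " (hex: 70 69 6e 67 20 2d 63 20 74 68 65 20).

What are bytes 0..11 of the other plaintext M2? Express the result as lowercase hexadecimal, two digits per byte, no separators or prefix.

Since E_a ⊕ E_b = M1 ⊕ M2, XORing with the guessed M1 bytes yields the corresponding M2 bytes: M2 = (E_a ⊕ E_b) ⊕ M1.
239 XOR 112 = 159
102 XOR 105 =  15
 40 XOR 110 =  70
 25 XOR 103 = 126
163 XOR  32 = 131
126 XOR  45 =  83
 28 XOR  99 = 127
156 XOR  32 = 188
197 XOR 116 = 177
 13 XOR 104 = 101
 15 XOR 101 = 106
157 XOR  32 = 189

9f0f467e83537fbcb1656abd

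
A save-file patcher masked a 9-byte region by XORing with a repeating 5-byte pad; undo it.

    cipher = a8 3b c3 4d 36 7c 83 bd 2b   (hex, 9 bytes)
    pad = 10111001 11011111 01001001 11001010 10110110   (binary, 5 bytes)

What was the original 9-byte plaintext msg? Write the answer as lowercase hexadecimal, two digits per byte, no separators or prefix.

11e48a8780c55cf4e1

The 5-byte key repeats, so the effective keystream is b9 df 49 ca b6 b9 df 49 ca.
byte 0: 10101000 ^ 10111001 = 00010001
byte 1: 00111011 ^ 11011111 = 11100100
byte 2: 11000011 ^ 01001001 = 10001010
byte 3: 01001101 ^ 11001010 = 10000111
byte 4: 00110110 ^ 10110110 = 10000000
byte 5: 01111100 ^ 10111001 = 11000101
byte 6: 10000011 ^ 11011111 = 01011100
byte 7: 10111101 ^ 01001001 = 11110100
byte 8: 00101011 ^ 11001010 = 11100001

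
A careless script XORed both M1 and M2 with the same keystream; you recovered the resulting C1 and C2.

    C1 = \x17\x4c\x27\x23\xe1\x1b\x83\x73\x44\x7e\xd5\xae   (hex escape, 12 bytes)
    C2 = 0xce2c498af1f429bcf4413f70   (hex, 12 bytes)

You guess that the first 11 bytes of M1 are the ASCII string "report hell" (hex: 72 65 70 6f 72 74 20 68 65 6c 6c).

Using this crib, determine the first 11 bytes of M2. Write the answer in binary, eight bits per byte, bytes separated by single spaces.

10101011 00000101 00011110 11000110 01100010 10011011 10001010 10100111 11010101 01010011 10000110

First, C1 ⊕ C2 = (M1 ⊕ K) ⊕ (M2 ⊕ K) = M1 ⊕ M2, so the key drops out. Then M2 = (M1 ⊕ M2) ⊕ M1 over the first 11 bytes.
byte 0: (17 ^ ce) ^ 72 = d9 ^ 72 = ab
byte 1: (4c ^ 2c) ^ 65 = 60 ^ 65 = 05
byte 2: (27 ^ 49) ^ 70 = 6e ^ 70 = 1e
byte 3: (23 ^ 8a) ^ 6f = a9 ^ 6f = c6
byte 4: (e1 ^ f1) ^ 72 = 10 ^ 72 = 62
byte 5: (1b ^ f4) ^ 74 = ef ^ 74 = 9b
byte 6: (83 ^ 29) ^ 20 = aa ^ 20 = 8a
byte 7: (73 ^ bc) ^ 68 = cf ^ 68 = a7
byte 8: (44 ^ f4) ^ 65 = b0 ^ 65 = d5
byte 9: (7e ^ 41) ^ 6c = 3f ^ 6c = 53
byte 10: (d5 ^ 3f) ^ 6c = ea ^ 6c = 86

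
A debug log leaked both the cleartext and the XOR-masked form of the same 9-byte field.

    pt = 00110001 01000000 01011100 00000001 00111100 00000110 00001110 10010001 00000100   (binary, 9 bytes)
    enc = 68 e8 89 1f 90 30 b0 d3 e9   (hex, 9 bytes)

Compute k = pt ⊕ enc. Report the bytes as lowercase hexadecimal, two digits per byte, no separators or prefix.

59a8d51eac36be42ed

Since enc = pt ⊕ k, XORing both sides with pt gives k = pt ⊕ enc.
00110001 ⊕ 01101000 = 01011001
01000000 ⊕ 11101000 = 10101000
01011100 ⊕ 10001001 = 11010101
00000001 ⊕ 00011111 = 00011110
00111100 ⊕ 10010000 = 10101100
00000110 ⊕ 00110000 = 00110110
00001110 ⊕ 10110000 = 10111110
10010001 ⊕ 11010011 = 01000010
00000100 ⊕ 11101001 = 11101101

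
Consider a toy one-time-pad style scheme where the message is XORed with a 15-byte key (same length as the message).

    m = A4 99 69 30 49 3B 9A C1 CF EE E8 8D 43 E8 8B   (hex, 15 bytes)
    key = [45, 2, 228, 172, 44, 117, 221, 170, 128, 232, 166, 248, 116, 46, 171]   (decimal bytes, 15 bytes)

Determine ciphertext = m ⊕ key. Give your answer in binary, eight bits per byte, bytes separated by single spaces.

10001001 10011011 10001101 10011100 01100101 01001110 01000111 01101011 01001111 00000110 01001110 01110101 00110111 11000110 00100000

a4 ⊕ 2d = 89
99 ⊕ 02 = 9b
69 ⊕ e4 = 8d
30 ⊕ ac = 9c
49 ⊕ 2c = 65
3b ⊕ 75 = 4e
9a ⊕ dd = 47
c1 ⊕ aa = 6b
cf ⊕ 80 = 4f
ee ⊕ e8 = 06
e8 ⊕ a6 = 4e
8d ⊕ f8 = 75
43 ⊕ 74 = 37
e8 ⊕ 2e = c6
8b ⊕ ab = 20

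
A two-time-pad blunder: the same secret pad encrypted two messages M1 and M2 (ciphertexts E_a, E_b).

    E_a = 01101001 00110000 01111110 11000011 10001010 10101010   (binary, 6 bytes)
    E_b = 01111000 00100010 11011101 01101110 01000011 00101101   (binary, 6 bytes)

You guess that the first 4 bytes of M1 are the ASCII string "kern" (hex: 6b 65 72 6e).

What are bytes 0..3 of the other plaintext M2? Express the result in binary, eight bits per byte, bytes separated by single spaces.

First, E_a ⊕ E_b = (M1 ⊕ K) ⊕ (M2 ⊕ K) = M1 ⊕ M2, so the key drops out. Then M2 = (M1 ⊕ M2) ⊕ M1 over the first 4 bytes.
byte 0: (69 ^ 78) ^ 6b = 11 ^ 6b = 7a
byte 1: (30 ^ 22) ^ 65 = 12 ^ 65 = 77
byte 2: (7e ^ dd) ^ 72 = a3 ^ 72 = d1
byte 3: (c3 ^ 6e) ^ 6e = ad ^ 6e = c3

01111010 01110111 11010001 11000011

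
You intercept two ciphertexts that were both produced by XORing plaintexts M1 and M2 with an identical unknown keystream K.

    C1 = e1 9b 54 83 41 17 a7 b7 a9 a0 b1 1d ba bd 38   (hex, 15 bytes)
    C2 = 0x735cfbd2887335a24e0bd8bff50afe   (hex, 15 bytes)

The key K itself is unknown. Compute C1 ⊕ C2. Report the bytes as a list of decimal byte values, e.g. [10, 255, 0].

C1 ⊕ C2 = (M1 ⊕ K) ⊕ (M2 ⊕ K) = M1 ⊕ M2 — the shared key cancels under XOR.
byte 0: 225 XOR 115 = 146
byte 1: 155 XOR  92 = 199
byte 2:  84 XOR 251 = 175
byte 3: 131 XOR 210 =  81
byte 4:  65 XOR 136 = 201
byte 5:  23 XOR 115 = 100
byte 6: 167 XOR  53 = 146
byte 7: 183 XOR 162 =  21
byte 8: 169 XOR  78 = 231
byte 9: 160 XOR  11 = 171
byte 10: 177 XOR 216 = 105
byte 11:  29 XOR 191 = 162
byte 12: 186 XOR 245 =  79
byte 13: 189 XOR  10 = 183
byte 14:  56 XOR 254 = 198

[146, 199, 175, 81, 201, 100, 146, 21, 231, 171, 105, 162, 79, 183, 198]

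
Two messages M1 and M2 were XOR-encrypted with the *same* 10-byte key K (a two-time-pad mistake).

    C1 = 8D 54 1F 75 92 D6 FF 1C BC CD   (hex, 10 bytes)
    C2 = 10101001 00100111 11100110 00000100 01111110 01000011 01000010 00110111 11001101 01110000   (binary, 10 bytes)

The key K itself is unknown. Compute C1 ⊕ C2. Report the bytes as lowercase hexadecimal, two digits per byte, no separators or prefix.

C1 ⊕ C2 = (M1 ⊕ K) ⊕ (M2 ⊕ K) = M1 ⊕ M2 — the shared key cancels under XOR.
byte 0: 141 XOR 169 =  36
byte 1:  84 XOR  39 = 115
byte 2:  31 XOR 230 = 249
byte 3: 117 XOR   4 = 113
byte 4: 146 XOR 126 = 236
byte 5: 214 XOR  67 = 149
byte 6: 255 XOR  66 = 189
byte 7:  28 XOR  55 =  43
byte 8: 188 XOR 205 = 113
byte 9: 205 XOR 112 = 189

2473f971ec95bd2b71bd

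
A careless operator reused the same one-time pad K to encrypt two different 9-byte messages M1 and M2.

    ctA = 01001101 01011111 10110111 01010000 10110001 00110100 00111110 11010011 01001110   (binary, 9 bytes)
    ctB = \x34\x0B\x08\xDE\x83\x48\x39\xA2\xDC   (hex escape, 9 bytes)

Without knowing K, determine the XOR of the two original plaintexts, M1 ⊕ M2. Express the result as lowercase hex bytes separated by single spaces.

ctA ⊕ ctB = (M1 ⊕ K) ⊕ (M2 ⊕ K) = M1 ⊕ M2 — the shared key cancels under XOR.
4d ⊕ 34 = 79
5f ⊕ 0b = 54
b7 ⊕ 08 = bf
50 ⊕ de = 8e
b1 ⊕ 83 = 32
34 ⊕ 48 = 7c
3e ⊕ 39 = 07
d3 ⊕ a2 = 71
4e ⊕ dc = 92

79 54 bf 8e 32 7c 07 71 92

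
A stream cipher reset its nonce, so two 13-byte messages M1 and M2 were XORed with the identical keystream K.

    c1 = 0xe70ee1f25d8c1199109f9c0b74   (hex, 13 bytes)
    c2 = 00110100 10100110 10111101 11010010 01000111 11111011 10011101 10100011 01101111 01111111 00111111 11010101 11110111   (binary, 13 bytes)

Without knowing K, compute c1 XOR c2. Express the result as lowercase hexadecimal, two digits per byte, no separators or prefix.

d3a85c201a778c3a7fe0a3de83

c1 ⊕ c2 = (M1 ⊕ K) ⊕ (M2 ⊕ K) = M1 ⊕ M2 — the shared key cancels under XOR.
e7 XOR 34 = d3
0e XOR a6 = a8
e1 XOR bd = 5c
f2 XOR d2 = 20
5d XOR 47 = 1a
8c XOR fb = 77
11 XOR 9d = 8c
99 XOR a3 = 3a
10 XOR 6f = 7f
9f XOR 7f = e0
9c XOR 3f = a3
0b XOR d5 = de
74 XOR f7 = 83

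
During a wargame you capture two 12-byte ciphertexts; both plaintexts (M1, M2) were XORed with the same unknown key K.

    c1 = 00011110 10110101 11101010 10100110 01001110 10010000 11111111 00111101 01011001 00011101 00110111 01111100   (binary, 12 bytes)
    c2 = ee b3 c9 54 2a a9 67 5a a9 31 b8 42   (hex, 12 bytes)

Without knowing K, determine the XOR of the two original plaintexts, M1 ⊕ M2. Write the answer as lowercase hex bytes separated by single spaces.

c1 ⊕ c2 = (M1 ⊕ K) ⊕ (M2 ⊕ K) = M1 ⊕ M2 — the shared key cancels under XOR.
1e XOR ee = f0
b5 XOR b3 = 06
ea XOR c9 = 23
a6 XOR 54 = f2
4e XOR 2a = 64
90 XOR a9 = 39
ff XOR 67 = 98
3d XOR 5a = 67
59 XOR a9 = f0
1d XOR 31 = 2c
37 XOR b8 = 8f
7c XOR 42 = 3e

f0 06 23 f2 64 39 98 67 f0 2c 8f 3e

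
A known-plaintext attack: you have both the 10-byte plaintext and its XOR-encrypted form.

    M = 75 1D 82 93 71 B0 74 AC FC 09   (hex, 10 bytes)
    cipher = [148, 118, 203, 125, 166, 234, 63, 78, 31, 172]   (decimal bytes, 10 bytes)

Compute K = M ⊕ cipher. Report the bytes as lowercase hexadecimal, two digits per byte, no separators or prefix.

Since cipher = M ⊕ K, XORing both sides with M gives K = M ⊕ cipher.
117 ⊕ 148 = 225
 29 ⊕ 118 = 107
130 ⊕ 203 =  73
147 ⊕ 125 = 238
113 ⊕ 166 = 215
176 ⊕ 234 =  90
116 ⊕  63 =  75
172 ⊕  78 = 226
252 ⊕  31 = 227
  9 ⊕ 172 = 165

e16b49eed75a4be2e3a5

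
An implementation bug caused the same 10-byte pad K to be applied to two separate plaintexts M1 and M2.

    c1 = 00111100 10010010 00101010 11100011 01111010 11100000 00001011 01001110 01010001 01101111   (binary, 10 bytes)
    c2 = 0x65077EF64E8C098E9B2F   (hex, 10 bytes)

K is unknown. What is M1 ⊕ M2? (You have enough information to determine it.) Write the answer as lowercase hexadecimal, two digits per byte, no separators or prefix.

59955415346c02c0ca40

c1 ⊕ c2 = (M1 ⊕ K) ⊕ (M2 ⊕ K) = M1 ⊕ M2 — the shared key cancels under XOR.
3c ⊕ 65 = 59
92 ⊕ 07 = 95
2a ⊕ 7e = 54
e3 ⊕ f6 = 15
7a ⊕ 4e = 34
e0 ⊕ 8c = 6c
0b ⊕ 09 = 02
4e ⊕ 8e = c0
51 ⊕ 9b = ca
6f ⊕ 2f = 40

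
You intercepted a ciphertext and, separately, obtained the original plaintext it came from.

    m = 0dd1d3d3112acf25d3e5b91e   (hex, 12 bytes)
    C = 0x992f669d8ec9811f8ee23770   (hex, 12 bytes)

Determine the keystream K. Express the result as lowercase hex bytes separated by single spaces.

Since C = m ⊕ K, XORing both sides with m gives K = m ⊕ C.
00001101 XOR 10011001 = 10010100
11010001 XOR 00101111 = 11111110
11010011 XOR 01100110 = 10110101
11010011 XOR 10011101 = 01001110
00010001 XOR 10001110 = 10011111
00101010 XOR 11001001 = 11100011
11001111 XOR 10000001 = 01001110
00100101 XOR 00011111 = 00111010
11010011 XOR 10001110 = 01011101
11100101 XOR 11100010 = 00000111
10111001 XOR 00110111 = 10001110
00011110 XOR 01110000 = 01101110

94 fe b5 4e 9f e3 4e 3a 5d 07 8e 6e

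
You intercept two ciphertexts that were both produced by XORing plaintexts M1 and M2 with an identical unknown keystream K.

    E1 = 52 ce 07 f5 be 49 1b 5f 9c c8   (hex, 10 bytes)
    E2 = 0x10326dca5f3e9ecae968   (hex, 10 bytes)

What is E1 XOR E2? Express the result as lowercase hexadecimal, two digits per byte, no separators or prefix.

42fc6a3fe177859575a0

E1 ⊕ E2 = (M1 ⊕ K) ⊕ (M2 ⊕ K) = M1 ⊕ M2 — the shared key cancels under XOR.
01010010 XOR 00010000 = 01000010
11001110 XOR 00110010 = 11111100
00000111 XOR 01101101 = 01101010
11110101 XOR 11001010 = 00111111
10111110 XOR 01011111 = 11100001
01001001 XOR 00111110 = 01110111
00011011 XOR 10011110 = 10000101
01011111 XOR 11001010 = 10010101
10011100 XOR 11101001 = 01110101
11001000 XOR 01101000 = 10100000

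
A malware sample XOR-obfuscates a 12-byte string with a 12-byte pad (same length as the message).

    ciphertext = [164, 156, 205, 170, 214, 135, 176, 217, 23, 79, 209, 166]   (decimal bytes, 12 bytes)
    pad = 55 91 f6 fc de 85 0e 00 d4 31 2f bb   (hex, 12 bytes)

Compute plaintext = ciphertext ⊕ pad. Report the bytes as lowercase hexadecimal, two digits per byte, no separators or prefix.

a4 xor 55 = f1
9c xor 91 = 0d
cd xor f6 = 3b
aa xor fc = 56
d6 xor de = 08
87 xor 85 = 02
b0 xor 0e = be
d9 xor 00 = d9
17 xor d4 = c3
4f xor 31 = 7e
d1 xor 2f = fe
a6 xor bb = 1d

f10d3b560802bed9c37efe1d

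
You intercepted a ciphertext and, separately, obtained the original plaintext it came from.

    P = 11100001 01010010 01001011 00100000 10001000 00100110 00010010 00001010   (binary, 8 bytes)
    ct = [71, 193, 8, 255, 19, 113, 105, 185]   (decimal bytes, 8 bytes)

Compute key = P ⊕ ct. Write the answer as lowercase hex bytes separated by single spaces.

Since ct = P ⊕ key, XORing both sides with P gives key = P ⊕ ct.
e1 ⊕ 47 = a6
52 ⊕ c1 = 93
4b ⊕ 08 = 43
20 ⊕ ff = df
88 ⊕ 13 = 9b
26 ⊕ 71 = 57
12 ⊕ 69 = 7b
0a ⊕ b9 = b3

a6 93 43 df 9b 57 7b b3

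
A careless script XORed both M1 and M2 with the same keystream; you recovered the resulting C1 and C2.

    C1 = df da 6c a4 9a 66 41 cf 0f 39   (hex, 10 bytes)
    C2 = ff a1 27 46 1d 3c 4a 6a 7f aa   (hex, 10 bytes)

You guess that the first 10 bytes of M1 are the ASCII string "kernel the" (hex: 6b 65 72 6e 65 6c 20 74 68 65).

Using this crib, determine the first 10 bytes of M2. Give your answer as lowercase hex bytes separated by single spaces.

First, C1 ⊕ C2 = (M1 ⊕ K) ⊕ (M2 ⊕ K) = M1 ⊕ M2, so the key drops out. Then M2 = (M1 ⊕ M2) ⊕ M1 over the first 10 bytes.
byte 0: (df xor ff) xor 6b = 20 xor 6b = 4b
byte 1: (da xor a1) xor 65 = 7b xor 65 = 1e
byte 2: (6c xor 27) xor 72 = 4b xor 72 = 39
byte 3: (a4 xor 46) xor 6e = e2 xor 6e = 8c
byte 4: (9a xor 1d) xor 65 = 87 xor 65 = e2
byte 5: (66 xor 3c) xor 6c = 5a xor 6c = 36
byte 6: (41 xor 4a) xor 20 = 0b xor 20 = 2b
byte 7: (cf xor 6a) xor 74 = a5 xor 74 = d1
byte 8: (0f xor 7f) xor 68 = 70 xor 68 = 18
byte 9: (39 xor aa) xor 65 = 93 xor 65 = f6

4b 1e 39 8c e2 36 2b d1 18 f6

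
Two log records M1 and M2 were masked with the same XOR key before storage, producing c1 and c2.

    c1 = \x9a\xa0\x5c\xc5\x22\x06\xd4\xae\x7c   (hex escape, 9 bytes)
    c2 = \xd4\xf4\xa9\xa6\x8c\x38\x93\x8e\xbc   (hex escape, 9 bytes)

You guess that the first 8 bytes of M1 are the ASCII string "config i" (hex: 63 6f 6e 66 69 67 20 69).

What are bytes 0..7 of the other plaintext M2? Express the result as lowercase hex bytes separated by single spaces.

2d 3b 9b 05 c7 59 67 49

First, c1 ⊕ c2 = (M1 ⊕ K) ⊕ (M2 ⊕ K) = M1 ⊕ M2, so the key drops out. Then M2 = (M1 ⊕ M2) ⊕ M1 over the first 8 bytes.
byte 0: (9a XOR d4) XOR 63 = 4e XOR 63 = 2d
byte 1: (a0 XOR f4) XOR 6f = 54 XOR 6f = 3b
byte 2: (5c XOR a9) XOR 6e = f5 XOR 6e = 9b
byte 3: (c5 XOR a6) XOR 66 = 63 XOR 66 = 05
byte 4: (22 XOR 8c) XOR 69 = ae XOR 69 = c7
byte 5: (06 XOR 38) XOR 67 = 3e XOR 67 = 59
byte 6: (d4 XOR 93) XOR 20 = 47 XOR 20 = 67
byte 7: (ae XOR 8e) XOR 69 = 20 XOR 69 = 49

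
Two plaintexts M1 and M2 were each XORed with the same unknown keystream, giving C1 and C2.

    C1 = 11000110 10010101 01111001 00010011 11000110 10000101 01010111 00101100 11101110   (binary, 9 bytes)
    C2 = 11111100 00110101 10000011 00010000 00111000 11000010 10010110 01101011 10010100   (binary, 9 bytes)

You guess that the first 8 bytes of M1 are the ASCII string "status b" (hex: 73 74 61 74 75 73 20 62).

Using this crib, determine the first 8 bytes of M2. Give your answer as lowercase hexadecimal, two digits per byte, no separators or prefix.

First, C1 ⊕ C2 = (M1 ⊕ K) ⊕ (M2 ⊕ K) = M1 ⊕ M2, so the key drops out. Then M2 = (M1 ⊕ M2) ⊕ M1 over the first 8 bytes.
byte 0: (c6 XOR fc) XOR 73 = 3a XOR 73 = 49
byte 1: (95 XOR 35) XOR 74 = a0 XOR 74 = d4
byte 2: (79 XOR 83) XOR 61 = fa XOR 61 = 9b
byte 3: (13 XOR 10) XOR 74 = 03 XOR 74 = 77
byte 4: (c6 XOR 38) XOR 75 = fe XOR 75 = 8b
byte 5: (85 XOR c2) XOR 73 = 47 XOR 73 = 34
byte 6: (57 XOR 96) XOR 20 = c1 XOR 20 = e1
byte 7: (2c XOR 6b) XOR 62 = 47 XOR 62 = 25

49d49b778b34e125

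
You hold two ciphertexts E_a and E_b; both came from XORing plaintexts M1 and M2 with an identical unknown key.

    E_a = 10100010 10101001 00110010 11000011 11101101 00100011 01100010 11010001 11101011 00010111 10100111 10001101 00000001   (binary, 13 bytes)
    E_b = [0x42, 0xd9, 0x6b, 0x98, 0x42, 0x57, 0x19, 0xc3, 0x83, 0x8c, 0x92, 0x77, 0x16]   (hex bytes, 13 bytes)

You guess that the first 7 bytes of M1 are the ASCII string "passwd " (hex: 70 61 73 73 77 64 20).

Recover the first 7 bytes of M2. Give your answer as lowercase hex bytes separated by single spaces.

First, E_a ⊕ E_b = (M1 ⊕ K) ⊕ (M2 ⊕ K) = M1 ⊕ M2, so the key drops out. Then M2 = (M1 ⊕ M2) ⊕ M1 over the first 7 bytes.
byte 0: (a2 XOR 42) XOR 70 = e0 XOR 70 = 90
byte 1: (a9 XOR d9) XOR 61 = 70 XOR 61 = 11
byte 2: (32 XOR 6b) XOR 73 = 59 XOR 73 = 2a
byte 3: (c3 XOR 98) XOR 73 = 5b XOR 73 = 28
byte 4: (ed XOR 42) XOR 77 = af XOR 77 = d8
byte 5: (23 XOR 57) XOR 64 = 74 XOR 64 = 10
byte 6: (62 XOR 19) XOR 20 = 7b XOR 20 = 5b

90 11 2a 28 d8 10 5b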